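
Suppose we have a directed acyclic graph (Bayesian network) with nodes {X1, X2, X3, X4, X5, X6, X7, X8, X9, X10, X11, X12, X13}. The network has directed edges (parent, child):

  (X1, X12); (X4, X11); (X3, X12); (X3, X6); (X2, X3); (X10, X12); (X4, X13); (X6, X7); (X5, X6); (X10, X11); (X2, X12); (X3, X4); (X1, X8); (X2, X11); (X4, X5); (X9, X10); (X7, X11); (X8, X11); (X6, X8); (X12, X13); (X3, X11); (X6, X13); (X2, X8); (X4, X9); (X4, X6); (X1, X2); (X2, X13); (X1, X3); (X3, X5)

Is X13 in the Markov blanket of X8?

By definition, MB(X8) is built from X8's parents, X8's children, and the co-parents of X8.
X8 has parents X1, X2, X6.
X8 has child X11.
Other parents of X8's children:
  X11's other parents are X2, X3, X4, X7, X10.
MB(X8) = {X1, X2, X3, X4, X6, X7, X10, X11}; X13 is not in this set.

No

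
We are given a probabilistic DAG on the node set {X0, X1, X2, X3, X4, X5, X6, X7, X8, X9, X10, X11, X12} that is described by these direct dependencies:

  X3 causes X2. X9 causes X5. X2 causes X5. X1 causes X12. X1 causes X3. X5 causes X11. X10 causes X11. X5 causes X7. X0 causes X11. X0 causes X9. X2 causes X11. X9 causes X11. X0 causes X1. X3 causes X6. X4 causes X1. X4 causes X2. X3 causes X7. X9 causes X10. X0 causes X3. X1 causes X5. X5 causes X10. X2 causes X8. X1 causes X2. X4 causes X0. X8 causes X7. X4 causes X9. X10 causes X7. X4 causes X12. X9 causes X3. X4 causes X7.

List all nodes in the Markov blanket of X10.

{X0, X2, X3, X4, X5, X7, X8, X9, X11}

X10 has parents X5, X9.
X10 has children X7, X11.
Co-parents of X10 (other parents of its children):
  X11: X0, X2, X5, X9
  X7: X3, X4, X5, X8
MB(X10) = {X0, X2, X3, X4, X5, X7, X8, X9, X11}.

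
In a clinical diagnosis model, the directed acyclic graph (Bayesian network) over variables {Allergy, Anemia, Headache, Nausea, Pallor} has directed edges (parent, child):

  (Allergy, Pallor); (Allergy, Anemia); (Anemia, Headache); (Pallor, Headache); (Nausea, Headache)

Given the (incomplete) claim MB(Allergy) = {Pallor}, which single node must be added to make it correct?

Allergy's children: Anemia, Pallor.
Pa(Allergy) = {}.
Parents of each child, excluding Allergy:
  Anemia: —
  Pallor: —
MB(Allergy) = {Anemia, Pallor}.
Comparing with the claimed set, Anemia is missing.

Anemia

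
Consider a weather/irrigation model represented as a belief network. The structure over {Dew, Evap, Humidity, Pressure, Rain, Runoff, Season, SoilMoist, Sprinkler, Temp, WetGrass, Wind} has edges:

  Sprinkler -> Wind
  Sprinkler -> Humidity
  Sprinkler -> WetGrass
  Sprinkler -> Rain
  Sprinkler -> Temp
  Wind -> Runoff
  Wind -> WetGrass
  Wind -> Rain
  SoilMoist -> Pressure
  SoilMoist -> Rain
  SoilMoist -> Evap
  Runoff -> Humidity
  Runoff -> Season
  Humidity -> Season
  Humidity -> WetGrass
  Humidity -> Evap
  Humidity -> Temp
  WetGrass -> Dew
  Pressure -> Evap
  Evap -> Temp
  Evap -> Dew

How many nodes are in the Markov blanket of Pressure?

Ch(Pressure) = {Evap}.
Parents of Pressure: SoilMoist.
For each child, the remaining parents (spouses of Pressure):
  Evap's other parents are Humidity, SoilMoist.
MB(Pressure) = {Evap, Humidity, SoilMoist}, which has 3 nodes.

3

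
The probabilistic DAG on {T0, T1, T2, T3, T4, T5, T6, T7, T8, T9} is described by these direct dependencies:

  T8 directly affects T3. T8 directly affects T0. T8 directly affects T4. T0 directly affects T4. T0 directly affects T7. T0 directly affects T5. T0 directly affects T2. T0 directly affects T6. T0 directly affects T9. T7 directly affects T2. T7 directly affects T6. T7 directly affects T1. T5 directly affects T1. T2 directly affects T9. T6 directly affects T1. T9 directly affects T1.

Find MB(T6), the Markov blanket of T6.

{T0, T1, T5, T7, T9}

The Markov blanket of a node is its parents, its children, and the other parents of its children.
T6 has parents T0, T7.
Ch(T6) = {T1}.
Co-parents of T6 (other parents of its children):
  T1's other parents are T5, T7, T9.
MB(T6) = {T0, T1, T5, T7, T9}.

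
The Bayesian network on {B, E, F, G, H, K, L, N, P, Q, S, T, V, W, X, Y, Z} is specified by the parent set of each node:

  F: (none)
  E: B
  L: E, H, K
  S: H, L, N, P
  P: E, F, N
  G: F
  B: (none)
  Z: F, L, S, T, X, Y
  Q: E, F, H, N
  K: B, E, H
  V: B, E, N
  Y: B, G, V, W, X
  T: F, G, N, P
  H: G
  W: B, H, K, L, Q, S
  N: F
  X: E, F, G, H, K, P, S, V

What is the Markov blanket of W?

{B, G, H, K, L, Q, S, V, X, Y}

By definition, MB(W) is built from W's parents, W's children, and the co-parents of W.
Ch(W) = {Y}.
W has parents B, H, K, L, Q, S.
Parents of each child, excluding W:
  parents(Y) \ {W} = {B, G, V, X}.
MB(W) = {B, G, H, K, L, Q, S, V, X, Y}.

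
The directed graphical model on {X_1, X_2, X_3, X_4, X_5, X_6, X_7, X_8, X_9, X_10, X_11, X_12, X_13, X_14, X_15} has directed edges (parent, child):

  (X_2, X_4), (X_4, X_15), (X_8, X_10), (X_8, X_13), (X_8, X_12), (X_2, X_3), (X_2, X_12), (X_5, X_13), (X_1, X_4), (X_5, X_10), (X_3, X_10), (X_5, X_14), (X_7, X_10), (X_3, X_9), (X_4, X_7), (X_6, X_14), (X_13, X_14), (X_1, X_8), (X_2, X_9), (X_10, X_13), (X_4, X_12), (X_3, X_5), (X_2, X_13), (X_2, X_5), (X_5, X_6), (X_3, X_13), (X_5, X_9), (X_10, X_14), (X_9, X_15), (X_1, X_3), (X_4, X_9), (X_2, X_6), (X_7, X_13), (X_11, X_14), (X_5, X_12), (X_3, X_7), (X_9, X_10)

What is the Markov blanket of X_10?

A node's Markov blanket = Pa ∪ Ch ∪ (parents of Ch other than the node itself).
X_10's parents: X_3, X_5, X_7, X_8, X_9.
Children of X_10: X_13, X_14.
Co-parents of X_10 (other parents of its children):
  X_13: X_2, X_3, X_5, X_7, X_8
  X_14: X_5, X_6, X_11, X_13
MB(X_10) = {X_2, X_3, X_5, X_6, X_7, X_8, X_9, X_11, X_13, X_14}.

{X_2, X_3, X_5, X_6, X_7, X_8, X_9, X_11, X_13, X_14}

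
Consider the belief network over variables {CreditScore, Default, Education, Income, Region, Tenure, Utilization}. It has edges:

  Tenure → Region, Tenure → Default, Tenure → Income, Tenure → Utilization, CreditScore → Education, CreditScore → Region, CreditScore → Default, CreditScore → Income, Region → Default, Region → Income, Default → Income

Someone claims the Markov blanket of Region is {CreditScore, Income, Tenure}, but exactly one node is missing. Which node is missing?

By definition, MB(Region) is built from Region's parents, Region's children, and the co-parents of Region.
Region's parents: CreditScore, Tenure.
Children of Region: Default, Income.
Other parents of Region's children:
  parents(Default) \ {Region} = {CreditScore, Tenure}.
  parents(Income) \ {Region} = {CreditScore, Default, Tenure}.
MB(Region) = {CreditScore, Default, Income, Tenure}.
Comparing with the claimed set, Default is missing.

Default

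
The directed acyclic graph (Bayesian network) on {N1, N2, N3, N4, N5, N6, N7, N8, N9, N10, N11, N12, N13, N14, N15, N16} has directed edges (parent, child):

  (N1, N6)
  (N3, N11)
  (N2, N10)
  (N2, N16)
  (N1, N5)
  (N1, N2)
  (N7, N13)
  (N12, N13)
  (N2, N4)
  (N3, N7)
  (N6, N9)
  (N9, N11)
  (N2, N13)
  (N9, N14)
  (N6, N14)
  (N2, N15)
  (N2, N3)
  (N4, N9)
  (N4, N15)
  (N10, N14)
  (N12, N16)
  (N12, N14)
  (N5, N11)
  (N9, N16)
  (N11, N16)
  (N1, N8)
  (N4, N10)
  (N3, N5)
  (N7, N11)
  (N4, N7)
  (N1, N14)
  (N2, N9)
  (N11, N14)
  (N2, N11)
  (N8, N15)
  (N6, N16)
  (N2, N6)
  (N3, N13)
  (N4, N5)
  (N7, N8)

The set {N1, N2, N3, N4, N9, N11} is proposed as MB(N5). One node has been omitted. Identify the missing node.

N7

Recall MB(v) = parents ∪ children ∪ spouses, where spouses are the other parents of v's children.
Parents of N5: N1, N3, N4.
N5's children: N11.
Other parents of N5's children:
  N11's other parents are N2, N3, N7, N9.
MB(N5) = {N1, N2, N3, N4, N7, N9, N11}.
Comparing with the claimed set, N7 is missing.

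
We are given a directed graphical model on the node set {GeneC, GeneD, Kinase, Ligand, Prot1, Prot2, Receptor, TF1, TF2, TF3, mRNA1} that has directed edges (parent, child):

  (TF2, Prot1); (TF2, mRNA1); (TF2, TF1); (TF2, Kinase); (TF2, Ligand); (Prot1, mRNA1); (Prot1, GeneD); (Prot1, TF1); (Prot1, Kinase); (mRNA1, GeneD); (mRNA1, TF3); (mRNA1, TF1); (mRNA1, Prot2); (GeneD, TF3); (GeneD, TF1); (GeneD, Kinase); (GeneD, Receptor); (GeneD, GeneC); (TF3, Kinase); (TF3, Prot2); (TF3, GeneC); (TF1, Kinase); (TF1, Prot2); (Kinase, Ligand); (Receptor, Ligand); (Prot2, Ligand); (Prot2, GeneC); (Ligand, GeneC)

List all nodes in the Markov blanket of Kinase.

{GeneD, Ligand, Prot1, Prot2, Receptor, TF1, TF2, TF3}

Kinase's parents: GeneD, Prot1, TF1, TF2, TF3.
Kinase has child Ligand.
Co-parents of Kinase (other parents of its children):
  Ligand: Prot2, Receptor, TF2
Taking the union gives {GeneD, Ligand, Prot1, Prot2, Receptor, TF1, TF2, TF3}.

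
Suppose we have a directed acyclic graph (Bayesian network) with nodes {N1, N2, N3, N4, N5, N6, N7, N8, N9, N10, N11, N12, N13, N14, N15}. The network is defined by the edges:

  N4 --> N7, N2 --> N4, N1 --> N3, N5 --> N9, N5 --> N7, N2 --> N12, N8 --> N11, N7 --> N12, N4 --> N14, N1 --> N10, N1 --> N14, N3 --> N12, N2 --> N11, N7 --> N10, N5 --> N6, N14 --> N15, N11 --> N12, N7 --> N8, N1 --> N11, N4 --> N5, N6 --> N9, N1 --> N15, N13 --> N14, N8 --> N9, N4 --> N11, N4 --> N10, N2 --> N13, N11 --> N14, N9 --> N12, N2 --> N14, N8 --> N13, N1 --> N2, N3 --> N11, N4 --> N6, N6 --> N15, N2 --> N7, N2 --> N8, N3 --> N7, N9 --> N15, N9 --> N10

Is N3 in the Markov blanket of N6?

No

The Markov blanket of a node is its parents, its children, and the other parents of its children.
N6 has children N9, N15.
N6's parents: N4, N5.
Parents of each child, excluding N6:
  N9's other parents are N5, N8.
  parents(N15) \ {N6} = {N1, N9, N14}.
MB(N6) = {N1, N4, N5, N8, N9, N14, N15}; N3 is not in this set.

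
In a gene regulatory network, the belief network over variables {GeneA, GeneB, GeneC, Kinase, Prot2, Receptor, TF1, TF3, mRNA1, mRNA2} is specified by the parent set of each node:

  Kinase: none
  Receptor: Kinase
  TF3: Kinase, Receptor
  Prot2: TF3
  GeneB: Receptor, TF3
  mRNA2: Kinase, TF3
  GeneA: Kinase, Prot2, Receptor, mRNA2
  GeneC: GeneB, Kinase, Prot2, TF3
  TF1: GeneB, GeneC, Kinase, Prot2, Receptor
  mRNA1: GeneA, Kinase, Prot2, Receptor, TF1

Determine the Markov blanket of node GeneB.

{GeneC, Kinase, Prot2, Receptor, TF1, TF3}

A node's Markov blanket = Pa ∪ Ch ∪ (parents of Ch other than the node itself).
Pa(GeneB) = {Receptor, TF3}.
Children of GeneB: GeneC, TF1.
Other parents of GeneB's children:
  GeneC also has parents Kinase, Prot2, TF3.
  TF1 also has parents GeneC, Kinase, Prot2, Receptor.
So the Markov blanket of GeneB is {GeneC, Kinase, Prot2, Receptor, TF1, TF3}.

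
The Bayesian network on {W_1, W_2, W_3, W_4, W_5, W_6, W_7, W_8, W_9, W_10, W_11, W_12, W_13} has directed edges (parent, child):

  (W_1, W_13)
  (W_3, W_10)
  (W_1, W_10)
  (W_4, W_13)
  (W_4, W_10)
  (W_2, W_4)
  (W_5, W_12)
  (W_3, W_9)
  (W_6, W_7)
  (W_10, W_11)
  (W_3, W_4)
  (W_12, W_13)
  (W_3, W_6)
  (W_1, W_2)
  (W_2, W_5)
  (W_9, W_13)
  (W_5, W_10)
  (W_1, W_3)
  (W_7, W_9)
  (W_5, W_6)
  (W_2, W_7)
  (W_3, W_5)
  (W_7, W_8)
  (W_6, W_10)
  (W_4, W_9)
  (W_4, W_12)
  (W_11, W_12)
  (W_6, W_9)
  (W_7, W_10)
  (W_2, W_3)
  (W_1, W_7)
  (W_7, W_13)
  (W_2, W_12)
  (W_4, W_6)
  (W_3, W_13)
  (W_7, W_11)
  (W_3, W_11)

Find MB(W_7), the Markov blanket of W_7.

A node's Markov blanket = Pa ∪ Ch ∪ (parents of Ch other than the node itself).
W_7's parents: W_1, W_2, W_6.
W_7 has children W_8, W_9, W_10, W_11, W_13.
Co-parents of W_7 (other parents of its children):
  W_8 has no other parent.
  W_9's other parents are W_3, W_4, W_6.
  W_10's other parents are W_1, W_3, W_4, W_5, W_6.
  W_11's other parents are W_3, W_10.
  W_13's other parents are W_1, W_3, W_4, W_9, W_12.
Union: {W_1, W_2, W_6} ∪ {W_8, W_9, W_10, W_11, W_13} ∪ {W_1, W_3, W_4, W_5, W_6, W_9, W_10, W_12} = {W_1, W_2, W_3, W_4, W_5, W_6, W_8, W_9, W_10, W_11, W_12, W_13}.

{W_1, W_2, W_3, W_4, W_5, W_6, W_8, W_9, W_10, W_11, W_12, W_13}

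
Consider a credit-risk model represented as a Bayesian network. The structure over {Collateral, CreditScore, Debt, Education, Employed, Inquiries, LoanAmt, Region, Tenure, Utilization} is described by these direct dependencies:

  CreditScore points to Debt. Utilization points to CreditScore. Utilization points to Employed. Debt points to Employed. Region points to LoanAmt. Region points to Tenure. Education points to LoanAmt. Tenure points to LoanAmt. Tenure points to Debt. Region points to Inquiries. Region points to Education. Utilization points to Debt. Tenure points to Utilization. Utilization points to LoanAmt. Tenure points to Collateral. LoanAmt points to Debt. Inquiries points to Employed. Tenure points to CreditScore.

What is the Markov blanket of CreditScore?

{Debt, LoanAmt, Tenure, Utilization}

By definition, MB(CreditScore) is built from CreditScore's parents, CreditScore's children, and the co-parents of CreditScore.
Pa(CreditScore) = {Tenure, Utilization}.
Ch(CreditScore) = {Debt}.
Parents of each child, excluding CreditScore:
  Debt's other parents are LoanAmt, Tenure, Utilization.
Taking the union gives {Debt, LoanAmt, Tenure, Utilization}.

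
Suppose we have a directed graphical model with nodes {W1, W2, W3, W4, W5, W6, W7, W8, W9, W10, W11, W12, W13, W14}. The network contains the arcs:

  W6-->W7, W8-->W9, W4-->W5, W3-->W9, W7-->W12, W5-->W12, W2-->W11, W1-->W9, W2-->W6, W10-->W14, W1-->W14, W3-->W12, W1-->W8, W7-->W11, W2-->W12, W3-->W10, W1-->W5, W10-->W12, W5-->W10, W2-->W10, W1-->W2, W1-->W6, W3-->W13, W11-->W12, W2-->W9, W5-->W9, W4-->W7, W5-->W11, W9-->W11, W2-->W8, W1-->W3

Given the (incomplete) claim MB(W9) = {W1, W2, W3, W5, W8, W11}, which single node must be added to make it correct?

W7

W9's parents: W1, W2, W3, W5, W8.
W9's children: W11.
Parents of each child, excluding W9:
  W11 also has parents W2, W5, W7.
MB(W9) = {W1, W2, W3, W5, W7, W8, W11}.
Comparing with the claimed set, W7 is missing.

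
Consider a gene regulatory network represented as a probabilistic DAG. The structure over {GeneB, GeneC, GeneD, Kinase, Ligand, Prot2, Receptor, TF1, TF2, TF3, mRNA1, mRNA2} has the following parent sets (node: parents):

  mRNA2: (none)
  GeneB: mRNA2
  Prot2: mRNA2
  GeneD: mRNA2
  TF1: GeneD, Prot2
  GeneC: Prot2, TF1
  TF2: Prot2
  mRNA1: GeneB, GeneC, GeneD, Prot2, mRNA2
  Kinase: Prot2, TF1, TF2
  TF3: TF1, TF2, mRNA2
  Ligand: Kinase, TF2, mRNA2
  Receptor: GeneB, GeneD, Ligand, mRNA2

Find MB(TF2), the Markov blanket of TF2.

Pa(TF2) = {Prot2}.
TF2's children: Kinase, Ligand, TF3.
Co-parents of TF2 (other parents of its children):
  Kinase's other parents are Prot2, TF1.
  parents(TF3) \ {TF2} = {TF1, mRNA2}.
  Ligand also has parents Kinase, mRNA2.
Union: {Prot2} ∪ {Kinase, Ligand, TF3} ∪ {Kinase, Prot2, TF1, mRNA2} = {Kinase, Ligand, Prot2, TF1, TF3, mRNA2}.

{Kinase, Ligand, Prot2, TF1, TF3, mRNA2}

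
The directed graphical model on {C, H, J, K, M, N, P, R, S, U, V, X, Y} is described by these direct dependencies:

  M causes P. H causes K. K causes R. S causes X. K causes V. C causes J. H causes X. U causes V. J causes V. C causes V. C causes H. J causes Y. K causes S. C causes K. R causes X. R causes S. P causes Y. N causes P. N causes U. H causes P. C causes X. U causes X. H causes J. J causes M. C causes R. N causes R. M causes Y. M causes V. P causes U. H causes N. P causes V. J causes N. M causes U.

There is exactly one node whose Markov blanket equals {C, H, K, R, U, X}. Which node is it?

The target node must have every member of {C, H, K, R, U, X} as a parent, child, or co-parent, and no others.
Parents of S: K, R; children: X; co-parents: C, H, R, U.
These exactly cover the given set, so the node is S.

S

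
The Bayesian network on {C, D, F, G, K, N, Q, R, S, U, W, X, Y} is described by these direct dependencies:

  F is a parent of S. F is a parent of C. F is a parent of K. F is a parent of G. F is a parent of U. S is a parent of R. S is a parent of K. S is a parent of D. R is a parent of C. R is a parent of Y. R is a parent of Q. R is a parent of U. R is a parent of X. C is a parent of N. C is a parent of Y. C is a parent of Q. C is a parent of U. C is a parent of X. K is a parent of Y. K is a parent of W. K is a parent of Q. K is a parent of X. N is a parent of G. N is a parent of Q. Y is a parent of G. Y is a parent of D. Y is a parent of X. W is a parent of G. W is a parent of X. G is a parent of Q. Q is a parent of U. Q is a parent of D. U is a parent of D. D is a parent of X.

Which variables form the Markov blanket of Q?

{C, D, F, G, K, N, R, S, U, Y}

Children of Q: D, U.
Pa(Q) = {C, G, K, N, R}.
Other parents of Q's children:
  U: C, F, R
  D: S, U, Y
MB(Q) = {C, D, F, G, K, N, R, S, U, Y}.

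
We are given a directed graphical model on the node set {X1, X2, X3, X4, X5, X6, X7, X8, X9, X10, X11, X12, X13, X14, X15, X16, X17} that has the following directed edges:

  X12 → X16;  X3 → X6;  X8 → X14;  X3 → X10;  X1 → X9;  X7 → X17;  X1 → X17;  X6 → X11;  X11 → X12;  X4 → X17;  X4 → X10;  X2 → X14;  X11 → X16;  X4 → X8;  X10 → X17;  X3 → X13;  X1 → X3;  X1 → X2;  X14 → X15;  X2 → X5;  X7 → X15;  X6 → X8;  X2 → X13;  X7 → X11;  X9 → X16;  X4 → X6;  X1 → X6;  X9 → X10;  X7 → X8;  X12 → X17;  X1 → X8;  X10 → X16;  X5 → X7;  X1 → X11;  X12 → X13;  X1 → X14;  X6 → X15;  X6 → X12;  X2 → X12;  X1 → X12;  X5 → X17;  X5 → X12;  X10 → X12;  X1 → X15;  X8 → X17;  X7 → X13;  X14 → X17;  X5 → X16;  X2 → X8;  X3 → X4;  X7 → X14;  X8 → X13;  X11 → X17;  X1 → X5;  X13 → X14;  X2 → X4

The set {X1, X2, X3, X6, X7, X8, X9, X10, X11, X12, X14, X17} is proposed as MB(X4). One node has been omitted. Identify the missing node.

X5

Pa(X4) = {X2, X3}.
Ch(X4) = {X6, X8, X10, X17}.
Parents of each child, excluding X4:
  X6 also has parents X1, X3.
  parents(X8) \ {X4} = {X1, X2, X6, X7}.
  X10's other parents are X3, X9.
  parents(X17) \ {X4} = {X1, X5, X7, X8, X10, X11, X12, X14}.
MB(X4) = {X1, X2, X3, X5, X6, X7, X8, X9, X10, X11, X12, X14, X17}.
Comparing with the claimed set, X5 is missing.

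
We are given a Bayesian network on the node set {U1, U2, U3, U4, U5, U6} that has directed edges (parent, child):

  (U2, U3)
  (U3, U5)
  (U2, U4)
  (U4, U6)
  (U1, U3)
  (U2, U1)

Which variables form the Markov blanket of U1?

Recall MB(v) = parents ∪ children ∪ spouses, where spouses are the other parents of v's children.
U1 has parent U2.
U1's children: U3.
Co-parents of U1 (other parents of its children):
  U3's other parent is U2.
MB(U1) = {U2, U3}.

{U2, U3}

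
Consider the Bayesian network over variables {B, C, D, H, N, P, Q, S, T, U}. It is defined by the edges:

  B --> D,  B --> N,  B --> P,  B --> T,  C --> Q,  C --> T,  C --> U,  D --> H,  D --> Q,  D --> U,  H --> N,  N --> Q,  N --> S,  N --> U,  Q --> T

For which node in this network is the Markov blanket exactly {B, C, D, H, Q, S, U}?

N

The target node must have every member of {B, C, D, H, Q, S, U} as a parent, child, or co-parent, and no others.
Parents of N: B, H; children: Q, S, U; co-parents: C, D.
These exactly cover the given set, so the node is N.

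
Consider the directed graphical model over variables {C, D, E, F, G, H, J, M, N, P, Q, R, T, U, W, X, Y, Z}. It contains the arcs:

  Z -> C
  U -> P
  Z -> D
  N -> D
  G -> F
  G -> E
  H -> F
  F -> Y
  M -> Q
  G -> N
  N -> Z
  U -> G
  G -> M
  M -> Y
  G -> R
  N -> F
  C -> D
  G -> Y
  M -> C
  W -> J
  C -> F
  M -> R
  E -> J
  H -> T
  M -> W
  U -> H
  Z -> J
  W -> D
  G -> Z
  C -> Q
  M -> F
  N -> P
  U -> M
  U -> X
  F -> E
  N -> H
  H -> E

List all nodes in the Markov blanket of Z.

Recall MB(v) = parents ∪ children ∪ spouses, where spouses are the other parents of v's children.
Z has parents G, N.
Ch(Z) = {C, D, J}.
Parents of each child, excluding Z:
  C also has parent M.
  parents(D) \ {Z} = {C, N, W}.
  J also has parents E, W.
MB(Z) = {C, D, E, G, J, M, N, W}.

{C, D, E, G, J, M, N, W}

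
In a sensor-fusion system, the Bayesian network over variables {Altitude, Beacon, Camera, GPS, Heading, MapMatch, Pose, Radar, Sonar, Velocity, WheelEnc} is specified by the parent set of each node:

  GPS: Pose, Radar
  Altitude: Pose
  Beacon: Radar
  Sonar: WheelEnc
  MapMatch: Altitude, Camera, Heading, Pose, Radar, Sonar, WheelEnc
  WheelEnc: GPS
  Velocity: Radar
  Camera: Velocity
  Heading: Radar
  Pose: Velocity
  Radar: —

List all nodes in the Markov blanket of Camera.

A node's Markov blanket = Pa ∪ Ch ∪ (parents of Ch other than the node itself).
Camera has child MapMatch.
Camera has parent Velocity.
Co-parents of Camera (other parents of its children):
  MapMatch: Altitude, Heading, Pose, Radar, Sonar, WheelEnc
So the Markov blanket of Camera is {Altitude, Heading, MapMatch, Pose, Radar, Sonar, Velocity, WheelEnc}.

{Altitude, Heading, MapMatch, Pose, Radar, Sonar, Velocity, WheelEnc}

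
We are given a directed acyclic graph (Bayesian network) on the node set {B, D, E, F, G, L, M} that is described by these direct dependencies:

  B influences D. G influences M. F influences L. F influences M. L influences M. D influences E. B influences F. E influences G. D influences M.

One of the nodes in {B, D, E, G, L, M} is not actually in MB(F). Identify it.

E

By definition, MB(F) is built from F's parents, F's children, and the co-parents of F.
F has children L, M.
F has parent B.
For each child, the remaining parents (spouses of F):
  L: no additional parents.
  M's other parents are D, G, L.
MB(F) = {B, D, G, L, M}.
E is neither a parent, child, nor co-parent of F, so it does not belong.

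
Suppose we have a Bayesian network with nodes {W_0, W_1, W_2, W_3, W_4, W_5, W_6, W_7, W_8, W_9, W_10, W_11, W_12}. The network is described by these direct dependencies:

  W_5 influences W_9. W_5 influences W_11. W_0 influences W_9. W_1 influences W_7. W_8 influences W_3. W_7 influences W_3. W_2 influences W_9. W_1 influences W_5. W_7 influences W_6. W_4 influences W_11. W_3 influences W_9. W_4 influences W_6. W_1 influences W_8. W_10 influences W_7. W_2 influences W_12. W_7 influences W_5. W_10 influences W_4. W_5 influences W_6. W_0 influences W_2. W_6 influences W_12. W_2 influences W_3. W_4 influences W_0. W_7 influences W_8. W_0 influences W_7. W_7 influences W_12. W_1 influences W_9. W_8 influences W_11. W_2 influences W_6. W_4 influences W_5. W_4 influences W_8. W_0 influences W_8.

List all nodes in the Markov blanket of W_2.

{W_0, W_1, W_3, W_4, W_5, W_6, W_7, W_8, W_9, W_12}

By definition, MB(W_2) is built from W_2's parents, W_2's children, and the co-parents of W_2.
W_2's parents: W_0.
Children of W_2: W_3, W_6, W_9, W_12.
For each child, the remaining parents (spouses of W_2):
  W_6: W_4, W_5, W_7
  W_3: W_7, W_8
  W_9: W_0, W_1, W_3, W_5
  W_12: W_6, W_7
MB(W_2) = {W_0, W_1, W_3, W_4, W_5, W_6, W_7, W_8, W_9, W_12}.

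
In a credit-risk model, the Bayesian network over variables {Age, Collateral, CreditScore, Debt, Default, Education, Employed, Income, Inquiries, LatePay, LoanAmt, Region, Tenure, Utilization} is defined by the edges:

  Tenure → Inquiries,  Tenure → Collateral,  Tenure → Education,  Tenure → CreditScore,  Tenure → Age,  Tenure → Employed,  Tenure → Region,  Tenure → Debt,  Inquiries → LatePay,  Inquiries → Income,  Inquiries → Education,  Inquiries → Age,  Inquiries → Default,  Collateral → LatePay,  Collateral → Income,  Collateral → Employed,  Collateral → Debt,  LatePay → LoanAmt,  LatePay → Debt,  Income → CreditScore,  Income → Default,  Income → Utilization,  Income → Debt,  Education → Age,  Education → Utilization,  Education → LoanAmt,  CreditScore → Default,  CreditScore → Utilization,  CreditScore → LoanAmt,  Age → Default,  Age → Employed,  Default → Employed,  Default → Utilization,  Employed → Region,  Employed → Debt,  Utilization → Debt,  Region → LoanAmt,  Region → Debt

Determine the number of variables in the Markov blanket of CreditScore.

CreditScore's parents: Income, Tenure.
Children of CreditScore: Default, LoanAmt, Utilization.
Other parents of CreditScore's children:
  Default also has parents Age, Income, Inquiries.
  Utilization's other parents are Default, Education, Income.
  LoanAmt's other parents are Education, LatePay, Region.
MB(CreditScore) = {Age, Default, Education, Income, Inquiries, LatePay, LoanAmt, Region, Tenure, Utilization}, which has 10 nodes.

10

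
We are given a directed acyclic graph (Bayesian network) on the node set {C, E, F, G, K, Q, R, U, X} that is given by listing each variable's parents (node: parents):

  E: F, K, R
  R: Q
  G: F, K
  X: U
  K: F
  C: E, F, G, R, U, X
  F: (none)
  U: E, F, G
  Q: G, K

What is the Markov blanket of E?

The Markov blanket of a node is its parents, its children, and the other parents of its children.
E's children: C, U.
E's parents: F, K, R.
Other parents of E's children:
  U: F, G
  C: F, G, R, U, X
Union: {F, K, R} ∪ {C, U} ∪ {F, G, R, U, X} = {C, F, G, K, R, U, X}.

{C, F, G, K, R, U, X}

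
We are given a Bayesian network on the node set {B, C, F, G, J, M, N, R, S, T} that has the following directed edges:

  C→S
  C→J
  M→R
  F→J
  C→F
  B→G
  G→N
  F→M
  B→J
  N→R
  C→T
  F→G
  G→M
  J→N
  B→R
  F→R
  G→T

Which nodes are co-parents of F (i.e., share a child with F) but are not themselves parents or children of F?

{B, N}

Children of F: G, J, M, R.
  G: B
  J: B, C
  M: G
  R: B, M, N
Excluding nodes already adjacent to F (C, G, J, M, R), the co-parent-only contribution is {B, N}.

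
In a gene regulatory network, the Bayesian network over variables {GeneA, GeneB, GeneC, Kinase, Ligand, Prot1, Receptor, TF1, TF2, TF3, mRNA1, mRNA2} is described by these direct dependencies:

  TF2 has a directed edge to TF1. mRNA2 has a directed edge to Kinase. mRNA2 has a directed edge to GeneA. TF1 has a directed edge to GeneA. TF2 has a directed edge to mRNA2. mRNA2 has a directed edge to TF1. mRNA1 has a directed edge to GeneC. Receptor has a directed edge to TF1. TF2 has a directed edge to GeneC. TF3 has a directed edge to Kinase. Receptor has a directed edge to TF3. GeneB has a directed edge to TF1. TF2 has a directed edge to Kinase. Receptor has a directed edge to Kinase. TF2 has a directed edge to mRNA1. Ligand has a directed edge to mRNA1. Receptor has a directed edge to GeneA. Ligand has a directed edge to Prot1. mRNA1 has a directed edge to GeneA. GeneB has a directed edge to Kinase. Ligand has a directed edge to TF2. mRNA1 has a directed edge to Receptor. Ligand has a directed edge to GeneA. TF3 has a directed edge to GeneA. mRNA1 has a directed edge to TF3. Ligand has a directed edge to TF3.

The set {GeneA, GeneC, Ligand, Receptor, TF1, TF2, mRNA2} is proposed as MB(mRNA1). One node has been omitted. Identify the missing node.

The Markov blanket of a node is its parents, its children, and the other parents of its children.
Pa(mRNA1) = {Ligand, TF2}.
Children of mRNA1: GeneA, GeneC, Receptor, TF3.
For each child, the remaining parents (spouses of mRNA1):
  GeneC: TF2
  Receptor: —
  TF3: Ligand, Receptor
  GeneA: Ligand, Receptor, TF1, TF3, mRNA2
MB(mRNA1) = {GeneA, GeneC, Ligand, Receptor, TF1, TF2, TF3, mRNA2}.
Comparing with the claimed set, TF3 is missing.

TF3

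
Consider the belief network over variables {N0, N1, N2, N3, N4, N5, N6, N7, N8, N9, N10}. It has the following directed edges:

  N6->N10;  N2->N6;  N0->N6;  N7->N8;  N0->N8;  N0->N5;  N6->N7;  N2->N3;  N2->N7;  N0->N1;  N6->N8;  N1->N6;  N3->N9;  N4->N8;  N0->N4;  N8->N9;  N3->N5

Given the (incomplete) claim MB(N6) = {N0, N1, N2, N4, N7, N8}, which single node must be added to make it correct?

N10

N6's parents: N0, N1, N2.
Ch(N6) = {N7, N8, N10}.
For each child, the remaining parents (spouses of N6):
  N7: N2
  N8: N0, N4, N7
  N10: —
MB(N6) = {N0, N1, N2, N4, N7, N8, N10}.
Comparing with the claimed set, N10 is missing.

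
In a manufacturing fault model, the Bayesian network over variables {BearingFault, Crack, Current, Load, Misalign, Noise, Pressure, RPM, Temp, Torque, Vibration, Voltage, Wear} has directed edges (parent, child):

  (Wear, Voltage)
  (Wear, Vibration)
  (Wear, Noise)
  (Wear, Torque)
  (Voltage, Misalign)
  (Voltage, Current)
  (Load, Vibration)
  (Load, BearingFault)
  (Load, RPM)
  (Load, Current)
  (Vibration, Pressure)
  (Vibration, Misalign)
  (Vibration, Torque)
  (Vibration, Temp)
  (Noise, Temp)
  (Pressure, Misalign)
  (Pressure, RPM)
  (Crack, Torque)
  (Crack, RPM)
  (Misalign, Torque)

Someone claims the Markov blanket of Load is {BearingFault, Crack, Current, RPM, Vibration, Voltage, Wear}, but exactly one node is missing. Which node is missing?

Pressure

Load has no parents.
Load's children: BearingFault, Current, RPM, Vibration.
For each child, the remaining parents (spouses of Load):
  parents(Vibration) \ {Load} = {Wear}.
  BearingFault has no other parent.
  RPM also has parents Crack, Pressure.
  parents(Current) \ {Load} = {Voltage}.
MB(Load) = {BearingFault, Crack, Current, Pressure, RPM, Vibration, Voltage, Wear}.
Comparing with the claimed set, Pressure is missing.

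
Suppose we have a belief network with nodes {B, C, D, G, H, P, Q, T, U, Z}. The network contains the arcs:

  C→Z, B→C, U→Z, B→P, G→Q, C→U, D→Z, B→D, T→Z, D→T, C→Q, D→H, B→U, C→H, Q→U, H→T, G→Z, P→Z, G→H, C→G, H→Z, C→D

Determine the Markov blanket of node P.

{B, C, D, G, H, T, U, Z}

The Markov blanket of a node is its parents, its children, and the other parents of its children.
Pa(P) = {B}.
P has child Z.
Co-parents of P (other parents of its children):
  Z: C, D, G, H, T, U
Union: {B} ∪ {Z} ∪ {C, D, G, H, T, U} = {B, C, D, G, H, T, U, Z}.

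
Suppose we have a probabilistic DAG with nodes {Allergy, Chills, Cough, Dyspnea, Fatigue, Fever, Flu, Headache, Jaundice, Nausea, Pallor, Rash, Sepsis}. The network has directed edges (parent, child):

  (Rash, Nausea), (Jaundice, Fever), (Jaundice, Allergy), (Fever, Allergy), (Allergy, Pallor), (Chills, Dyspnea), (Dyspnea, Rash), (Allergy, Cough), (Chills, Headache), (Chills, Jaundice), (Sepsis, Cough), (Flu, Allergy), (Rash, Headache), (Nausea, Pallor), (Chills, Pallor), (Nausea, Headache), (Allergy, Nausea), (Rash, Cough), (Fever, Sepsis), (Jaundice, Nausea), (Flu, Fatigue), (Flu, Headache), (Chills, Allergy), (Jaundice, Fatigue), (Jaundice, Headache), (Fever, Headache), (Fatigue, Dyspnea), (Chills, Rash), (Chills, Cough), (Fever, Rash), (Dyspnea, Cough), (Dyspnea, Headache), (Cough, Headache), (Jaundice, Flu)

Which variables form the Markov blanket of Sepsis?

{Allergy, Chills, Cough, Dyspnea, Fever, Rash}

Recall MB(v) = parents ∪ children ∪ spouses, where spouses are the other parents of v's children.
Parents of Sepsis: Fever.
Sepsis's children: Cough.
Parents of each child, excluding Sepsis:
  parents(Cough) \ {Sepsis} = {Allergy, Chills, Dyspnea, Rash}.
Taking the union gives {Allergy, Chills, Cough, Dyspnea, Fever, Rash}.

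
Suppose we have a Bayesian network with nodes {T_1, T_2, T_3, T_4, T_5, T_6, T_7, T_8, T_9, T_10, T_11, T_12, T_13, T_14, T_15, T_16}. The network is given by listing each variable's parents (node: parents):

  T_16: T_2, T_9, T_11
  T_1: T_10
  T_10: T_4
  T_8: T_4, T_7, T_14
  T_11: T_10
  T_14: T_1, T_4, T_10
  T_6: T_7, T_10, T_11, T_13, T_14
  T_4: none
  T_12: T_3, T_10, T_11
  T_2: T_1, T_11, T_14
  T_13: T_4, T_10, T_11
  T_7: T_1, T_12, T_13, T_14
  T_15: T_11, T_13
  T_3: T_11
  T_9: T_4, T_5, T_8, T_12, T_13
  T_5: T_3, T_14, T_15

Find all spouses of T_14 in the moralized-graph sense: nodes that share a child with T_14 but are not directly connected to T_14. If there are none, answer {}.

{T_3, T_11, T_12, T_13, T_15}

Children of T_14: T_2, T_5, T_6, T_7, T_8.
  T_7: T_1, T_12, T_13
  T_8: T_4, T_7
  T_5: T_3, T_15
  T_2: T_1, T_11
  T_6: T_7, T_10, T_11, T_13
Excluding nodes already adjacent to T_14 (T_1, T_2, T_4, T_5, T_6, T_7, T_8, T_10), the co-parent-only contribution is {T_3, T_11, T_12, T_13, T_15}.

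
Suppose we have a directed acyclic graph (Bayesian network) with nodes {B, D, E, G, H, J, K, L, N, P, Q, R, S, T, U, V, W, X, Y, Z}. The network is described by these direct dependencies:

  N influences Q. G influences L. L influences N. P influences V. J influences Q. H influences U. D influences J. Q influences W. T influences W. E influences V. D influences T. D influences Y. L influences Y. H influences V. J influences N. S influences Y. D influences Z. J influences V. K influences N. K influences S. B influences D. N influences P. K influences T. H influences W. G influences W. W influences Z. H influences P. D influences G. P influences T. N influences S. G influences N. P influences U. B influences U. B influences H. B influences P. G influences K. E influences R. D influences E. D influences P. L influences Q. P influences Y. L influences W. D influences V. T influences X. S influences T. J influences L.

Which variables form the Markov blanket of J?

{D, E, G, H, K, L, N, P, Q, V}

J's parents: D.
Children of J: L, N, Q, V.
Other parents of J's children:
  L's other parent is G.
  N also has parents G, K, L.
  Q also has parents L, N.
  V also has parents D, E, H, P.
So the Markov blanket of J is {D, E, G, H, K, L, N, P, Q, V}.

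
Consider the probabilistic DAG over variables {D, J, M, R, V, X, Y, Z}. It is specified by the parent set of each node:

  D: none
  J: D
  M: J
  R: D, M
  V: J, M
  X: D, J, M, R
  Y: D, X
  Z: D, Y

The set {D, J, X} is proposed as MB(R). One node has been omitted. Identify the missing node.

R's children: X.
R has parents D, M.
Co-parents of R (other parents of its children):
  X also has parents D, J, M.
MB(R) = {D, J, M, X}.
Comparing with the claimed set, M is missing.

M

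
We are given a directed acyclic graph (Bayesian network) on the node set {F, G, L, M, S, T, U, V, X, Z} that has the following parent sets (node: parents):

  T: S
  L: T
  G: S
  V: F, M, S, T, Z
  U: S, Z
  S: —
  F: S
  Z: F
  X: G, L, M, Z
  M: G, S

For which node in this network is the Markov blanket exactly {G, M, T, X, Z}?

The target node must have every member of {G, M, T, X, Z} as a parent, child, or co-parent, and no others.
Parents of L: T; children: X; co-parents: G, M, Z.
These exactly cover the given set, so the node is L.

L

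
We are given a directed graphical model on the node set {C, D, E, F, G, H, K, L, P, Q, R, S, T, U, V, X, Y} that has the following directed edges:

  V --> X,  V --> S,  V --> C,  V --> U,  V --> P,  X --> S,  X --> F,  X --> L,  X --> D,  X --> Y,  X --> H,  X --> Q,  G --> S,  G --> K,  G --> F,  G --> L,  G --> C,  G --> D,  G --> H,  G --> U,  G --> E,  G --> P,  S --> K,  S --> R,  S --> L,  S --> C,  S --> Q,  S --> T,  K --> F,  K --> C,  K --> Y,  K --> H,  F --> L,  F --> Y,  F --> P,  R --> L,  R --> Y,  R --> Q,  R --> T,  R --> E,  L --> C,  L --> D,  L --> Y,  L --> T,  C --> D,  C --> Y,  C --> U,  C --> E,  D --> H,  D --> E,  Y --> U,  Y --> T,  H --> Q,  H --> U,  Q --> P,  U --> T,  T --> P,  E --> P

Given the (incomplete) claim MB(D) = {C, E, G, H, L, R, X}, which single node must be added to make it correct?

K

The Markov blanket of a node is its parents, its children, and the other parents of its children.
D's children: E, H.
D's parents: C, G, L, X.
Other parents of D's children:
  H: G, K, X
  E: C, G, R
MB(D) = {C, E, G, H, K, L, R, X}.
Comparing with the claimed set, K is missing.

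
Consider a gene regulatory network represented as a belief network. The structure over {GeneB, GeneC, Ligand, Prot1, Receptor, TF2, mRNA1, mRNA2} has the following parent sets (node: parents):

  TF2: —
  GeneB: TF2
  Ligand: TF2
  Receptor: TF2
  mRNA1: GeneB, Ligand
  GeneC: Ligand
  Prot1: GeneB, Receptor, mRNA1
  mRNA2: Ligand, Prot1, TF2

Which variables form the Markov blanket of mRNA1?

{GeneB, Ligand, Prot1, Receptor}

By definition, MB(mRNA1) is built from mRNA1's parents, mRNA1's children, and the co-parents of mRNA1.
Parents of mRNA1: GeneB, Ligand.
Children of mRNA1: Prot1.
For each child, the remaining parents (spouses of mRNA1):
  Prot1: GeneB, Receptor
Union: {GeneB, Ligand} ∪ {Prot1} ∪ {GeneB, Receptor} = {GeneB, Ligand, Prot1, Receptor}.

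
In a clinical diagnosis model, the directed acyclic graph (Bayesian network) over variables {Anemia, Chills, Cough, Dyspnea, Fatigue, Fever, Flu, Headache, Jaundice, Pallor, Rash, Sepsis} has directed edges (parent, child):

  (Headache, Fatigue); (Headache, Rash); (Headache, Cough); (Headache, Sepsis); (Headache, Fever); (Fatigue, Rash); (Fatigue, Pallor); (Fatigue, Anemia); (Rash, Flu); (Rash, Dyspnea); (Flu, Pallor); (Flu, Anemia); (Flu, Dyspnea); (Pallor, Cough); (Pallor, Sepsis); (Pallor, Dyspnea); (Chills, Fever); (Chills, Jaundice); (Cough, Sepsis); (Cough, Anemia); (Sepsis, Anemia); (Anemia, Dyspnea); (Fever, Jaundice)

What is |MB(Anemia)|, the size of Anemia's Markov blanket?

Pa(Anemia) = {Cough, Fatigue, Flu, Sepsis}.
Ch(Anemia) = {Dyspnea}.
For each child, the remaining parents (spouses of Anemia):
  parents(Dyspnea) \ {Anemia} = {Flu, Pallor, Rash}.
MB(Anemia) = {Cough, Dyspnea, Fatigue, Flu, Pallor, Rash, Sepsis}, which has 7 nodes.

7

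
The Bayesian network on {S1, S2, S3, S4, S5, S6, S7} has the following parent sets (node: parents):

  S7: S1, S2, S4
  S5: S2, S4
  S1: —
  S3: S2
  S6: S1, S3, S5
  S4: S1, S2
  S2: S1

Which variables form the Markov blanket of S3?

{S1, S2, S5, S6}

A node's Markov blanket = Pa ∪ Ch ∪ (parents of Ch other than the node itself).
Parents of S3: S2.
S3's children: S6.
For each child, the remaining parents (spouses of S3):
  parents(S6) \ {S3} = {S1, S5}.
So the Markov blanket of S3 is {S1, S2, S5, S6}.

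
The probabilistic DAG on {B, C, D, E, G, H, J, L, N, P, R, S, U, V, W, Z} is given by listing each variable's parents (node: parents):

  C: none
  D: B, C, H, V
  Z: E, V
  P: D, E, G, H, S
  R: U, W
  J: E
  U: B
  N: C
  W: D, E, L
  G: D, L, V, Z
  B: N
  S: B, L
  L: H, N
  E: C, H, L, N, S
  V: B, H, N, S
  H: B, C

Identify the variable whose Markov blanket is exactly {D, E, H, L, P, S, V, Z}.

The target node must have every member of {D, E, H, L, P, S, V, Z} as a parent, child, or co-parent, and no others.
Parents of G: D, L, V, Z; children: P; co-parents: D, E, H, S.
These exactly cover the given set, so the node is G.

G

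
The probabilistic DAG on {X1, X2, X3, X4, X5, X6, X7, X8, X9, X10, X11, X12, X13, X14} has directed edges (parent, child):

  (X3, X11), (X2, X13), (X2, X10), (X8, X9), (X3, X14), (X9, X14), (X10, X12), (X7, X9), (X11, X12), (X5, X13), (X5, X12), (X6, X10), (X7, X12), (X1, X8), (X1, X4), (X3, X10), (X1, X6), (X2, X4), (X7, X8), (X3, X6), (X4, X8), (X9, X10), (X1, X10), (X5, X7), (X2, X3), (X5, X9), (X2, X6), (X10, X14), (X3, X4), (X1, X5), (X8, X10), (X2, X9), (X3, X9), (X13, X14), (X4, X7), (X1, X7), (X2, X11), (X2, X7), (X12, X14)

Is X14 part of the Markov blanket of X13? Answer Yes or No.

X14 is a child of X13.
So X14 ∈ MB(X13).

Yes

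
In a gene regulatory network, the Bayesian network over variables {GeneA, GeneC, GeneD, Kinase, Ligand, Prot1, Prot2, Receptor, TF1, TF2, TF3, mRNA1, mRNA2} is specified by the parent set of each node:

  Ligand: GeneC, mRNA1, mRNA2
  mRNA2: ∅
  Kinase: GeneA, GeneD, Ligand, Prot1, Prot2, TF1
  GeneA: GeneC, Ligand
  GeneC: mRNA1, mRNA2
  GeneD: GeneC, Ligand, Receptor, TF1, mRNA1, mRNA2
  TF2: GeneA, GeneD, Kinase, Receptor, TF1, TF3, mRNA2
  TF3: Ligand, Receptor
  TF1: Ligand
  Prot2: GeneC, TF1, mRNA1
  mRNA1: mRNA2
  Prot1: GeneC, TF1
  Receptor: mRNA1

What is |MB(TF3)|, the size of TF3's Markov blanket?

By definition, MB(TF3) is built from TF3's parents, TF3's children, and the co-parents of TF3.
TF3's parents: Ligand, Receptor.
Ch(TF3) = {TF2}.
Other parents of TF3's children:
  TF2: GeneA, GeneD, Kinase, Receptor, TF1, mRNA2
MB(TF3) = {GeneA, GeneD, Kinase, Ligand, Receptor, TF1, TF2, mRNA2}, which has 8 nodes.

8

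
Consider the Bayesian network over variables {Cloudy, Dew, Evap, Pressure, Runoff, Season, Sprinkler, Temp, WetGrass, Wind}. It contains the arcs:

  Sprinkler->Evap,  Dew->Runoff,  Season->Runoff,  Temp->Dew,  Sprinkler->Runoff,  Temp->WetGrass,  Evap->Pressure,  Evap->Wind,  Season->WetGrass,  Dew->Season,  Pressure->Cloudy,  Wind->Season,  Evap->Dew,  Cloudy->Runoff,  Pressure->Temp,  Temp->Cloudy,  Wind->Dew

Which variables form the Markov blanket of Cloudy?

{Dew, Pressure, Runoff, Season, Sprinkler, Temp}

Recall MB(v) = parents ∪ children ∪ spouses, where spouses are the other parents of v's children.
Cloudy has parents Pressure, Temp.
Cloudy's children: Runoff.
Co-parents of Cloudy (other parents of its children):
  Runoff's other parents are Dew, Season, Sprinkler.
Taking the union gives {Dew, Pressure, Runoff, Season, Sprinkler, Temp}.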